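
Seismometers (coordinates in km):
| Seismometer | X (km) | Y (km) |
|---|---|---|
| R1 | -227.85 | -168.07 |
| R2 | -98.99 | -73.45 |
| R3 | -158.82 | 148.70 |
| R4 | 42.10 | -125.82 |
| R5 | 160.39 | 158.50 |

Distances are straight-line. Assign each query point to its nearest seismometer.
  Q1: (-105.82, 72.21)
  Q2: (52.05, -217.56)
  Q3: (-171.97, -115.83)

Q1→R3; Q2→R4; Q3→R1

Q1 at (-105.82, 72.21):
  R1: 269.49 km
  R2: 145.82 km
  R3: 93.06 km
  R4: 247.18 km
  R5: 279.85 km
  → nearest: R3 (93.06 km)
Q2 at (52.05, -217.56):
  R1: 284.24 km
  R2: 208.76 km
  R3: 422.63 km
  R4: 92.28 km
  R5: 391.35 km
  → nearest: R4 (92.28 km)
Q3 at (-171.97, -115.83):
  R1: 76.50 km
  R2: 84.39 km
  R3: 264.86 km
  R4: 214.30 km
  R5: 430.95 km
  → nearest: R1 (76.50 km)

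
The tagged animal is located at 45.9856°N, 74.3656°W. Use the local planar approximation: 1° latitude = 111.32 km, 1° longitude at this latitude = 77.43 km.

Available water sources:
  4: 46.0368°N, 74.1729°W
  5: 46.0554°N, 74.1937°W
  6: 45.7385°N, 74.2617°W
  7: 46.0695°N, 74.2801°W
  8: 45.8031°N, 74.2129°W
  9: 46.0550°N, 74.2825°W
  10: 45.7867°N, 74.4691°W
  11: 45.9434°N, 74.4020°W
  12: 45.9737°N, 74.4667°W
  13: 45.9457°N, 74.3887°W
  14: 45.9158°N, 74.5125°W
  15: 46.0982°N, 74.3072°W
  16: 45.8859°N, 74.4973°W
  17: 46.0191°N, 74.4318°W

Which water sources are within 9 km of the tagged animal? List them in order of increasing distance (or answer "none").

13, 11, 17, 12

Distances from 45.9856°N, 74.3656°W:
4: √((0.0512·111.32)² + (0.1927·77.43)²) = √(32.485258 + 222.629109) = 15.9723 km
5: √((0.0698·111.32)² + (0.1719·77.43)²) = √(60.375013 + 177.161877) = 15.4122 km
6: √((-0.2471·111.32)² + (0.1039·77.43)²) = √(756.644511 + 64.721655) = 28.6595 km
7: √((0.0839·111.32)² + (0.0855·77.43)²) = √(87.230893 + 43.827909) = 11.4481 km
8: √((-0.1825·111.32)² + (0.1527·77.43)²) = √(412.735793 + 139.796595) = 23.5060 km
9: √((0.0694·111.32)² + (0.0831·77.43)²) = √(59.685019 + 41.401928) = 10.0542 km
10: √((-0.1989·111.32)² + (-0.1035·77.43)²) = √(490.248148 + 64.224276) = 23.5472 km
11: √((-0.0422·111.32)² + (-0.0364·77.43)²) = √(22.068423 + 7.943672) = 5.4783 km
12: √((-0.0119·111.32)² + (-0.1011·77.43)²) = √(1.754851 + 61.280293) = 7.9395 km
13: √((-0.0399·111.32)² + (-0.0231·77.43)²) = √(19.728415 + 3.199208) = 4.7883 km
14: √((-0.0698·111.32)² + (-0.1469·77.43)²) = √(60.375013 + 129.378500) = 13.7751 km
15: √((0.1126·111.32)² + (0.0584·77.43)²) = √(157.116999 + 20.447688) = 13.3253 km
16: √((-0.0997·111.32)² + (-0.1317·77.43)²) = √(123.179011 + 103.989638) = 15.0721 km
17: √((0.0335·111.32)² + (-0.0662·77.43)²) = √(13.907082 + 26.274502) = 6.3389 km
Threshold 9 km: 13 (4.7883 km), 11 (5.4783 km), 17 (6.3389 km), 12 (7.9395 km) are within range.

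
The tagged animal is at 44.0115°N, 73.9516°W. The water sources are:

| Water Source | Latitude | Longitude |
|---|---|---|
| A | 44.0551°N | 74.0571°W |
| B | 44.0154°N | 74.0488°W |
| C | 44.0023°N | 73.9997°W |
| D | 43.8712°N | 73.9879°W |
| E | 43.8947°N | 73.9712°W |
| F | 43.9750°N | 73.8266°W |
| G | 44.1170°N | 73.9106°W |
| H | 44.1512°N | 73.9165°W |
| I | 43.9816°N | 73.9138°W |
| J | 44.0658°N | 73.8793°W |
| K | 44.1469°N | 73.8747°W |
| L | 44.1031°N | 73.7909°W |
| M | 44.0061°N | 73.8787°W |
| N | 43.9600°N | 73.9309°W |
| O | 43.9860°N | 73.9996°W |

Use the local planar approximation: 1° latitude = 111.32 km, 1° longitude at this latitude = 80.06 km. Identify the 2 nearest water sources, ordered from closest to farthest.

Distances from 44.0115°N, 73.9516°W:
A: √((0.0436·111.32)² + (-0.1055·80.06)²) = √(23.556967 + 71.340490) = 9.7415 km
B: √((0.0039·111.32)² + (-0.0972·80.06)²) = √(0.188484 + 60.556909) = 7.7939 km
C: √((-0.0092·111.32)² + (-0.0481·80.06)²) = √(1.048871 + 14.829323) = 3.9847 km
D: √((-0.1403·111.32)² + (-0.0363·80.06)²) = √(243.928046 + 8.445871) = 15.8863 km
E: √((-0.1168·111.32)² + (-0.0196·80.06)²) = √(169.056581 + 2.462313) = 13.0965 km
F: √((-0.0365·111.32)² + (0.1250·80.06)²) = √(16.509432 + 100.150056) = 10.8009 km
G: √((0.1055·111.32)² + (0.0410·80.06)²) = √(137.927643 + 10.774544) = 12.1944 km
H: √((0.1397·111.32)² + (0.0351·80.06)²) = √(241.846166 + 7.896696) = 15.8033 km
I: √((-0.0299·111.32)² + (0.0378·80.06)²) = √(11.078699 + 9.158298) = 4.4986 km
J: √((0.0543·111.32)² + (0.0723·80.06)²) = √(36.538108 + 33.504857) = 8.3692 km
K: √((0.1354·111.32)² + (0.0769·80.06)²) = √(227.187129 + 37.903896) = 16.2816 km
L: √((0.0916·111.32)² + (0.1607·80.06)²) = √(103.977014 + 165.524744) = 16.4165 km
M: √((-0.0054·111.32)² + (0.0729·80.06)²) = √(0.361355 + 34.063261) = 5.8672 km
N: √((-0.0515·111.32)² + (0.0207·80.06)²) = √(32.867060 + 2.746451) = 5.9677 km
O: √((-0.0255·111.32)² + (-0.0480·80.06)²) = √(8.057991 + 14.767727) = 4.7776 km
Sorted: C (3.9847 km) < I (4.4986 km) < O (4.7776 km) < M (5.8672 km) < …

C, I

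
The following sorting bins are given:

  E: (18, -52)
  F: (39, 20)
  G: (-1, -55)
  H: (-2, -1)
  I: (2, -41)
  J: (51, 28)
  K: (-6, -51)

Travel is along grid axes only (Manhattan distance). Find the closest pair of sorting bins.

Pairwise distances:
E–F: 93
E–G: 22
E–H: 71
E–I: 27
E–J: 113
E–K: 25
F–G: 115
F–H: 62
F–I: 98
F–J: 20
F–K: 116
G–H: 55
G–I: 17
G–J: 135
G–K: 9
H–I: 44
H–J: 82
H–K: 54
I–J: 118
I–K: 18
J–K: 136
Closest pair: G–K at 9.

G and K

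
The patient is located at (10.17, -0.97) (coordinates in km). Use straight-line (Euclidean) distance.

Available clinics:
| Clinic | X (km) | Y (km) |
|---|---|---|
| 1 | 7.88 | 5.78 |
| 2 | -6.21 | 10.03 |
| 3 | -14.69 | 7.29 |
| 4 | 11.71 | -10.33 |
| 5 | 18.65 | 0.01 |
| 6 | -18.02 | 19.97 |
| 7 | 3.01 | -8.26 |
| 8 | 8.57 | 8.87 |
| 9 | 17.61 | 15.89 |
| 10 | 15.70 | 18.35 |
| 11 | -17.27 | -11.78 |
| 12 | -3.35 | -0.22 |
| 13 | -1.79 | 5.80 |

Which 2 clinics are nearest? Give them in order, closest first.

Distances from (10.17, -0.97):
1: √((-2.29)² + (6.75)²) = √(5.2441 + 45.5625) = 7.13 km
2: √((-16.38)² + (11.00)²) = √(268.3044 + 121.0000) = 19.73 km
3: √((-24.86)² + (8.26)²) = √(618.0196 + 68.2276) = 26.20 km
4: √((1.54)² + (-9.36)²) = √(2.3716 + 87.6096) = 9.49 km
5: √((8.48)² + (0.98)²) = √(71.9104 + 0.9604) = 8.54 km
6: √((-28.19)² + (20.94)²) = √(794.6761 + 438.4836) = 35.12 km
7: √((-7.16)² + (-7.29)²) = √(51.2656 + 53.1441) = 10.22 km
8: √((-1.60)² + (9.84)²) = √(2.5600 + 96.8256) = 9.97 km
9: √((7.44)² + (16.86)²) = √(55.3536 + 284.2596) = 18.43 km
10: √((5.53)² + (19.32)²) = √(30.5809 + 373.2624) = 20.10 km
11: √((-27.44)² + (-10.81)²) = √(752.9536 + 116.8561) = 29.49 km
12: √((-13.52)² + (0.75)²) = √(182.7904 + 0.5625) = 13.54 km
13: √((-11.96)² + (6.77)²) = √(143.0416 + 45.8329) = 13.74 km
Sorted: 1 (7.13 km) < 5 (8.54 km) < 4 (9.49 km) < 8 (9.97 km) < …

1, 5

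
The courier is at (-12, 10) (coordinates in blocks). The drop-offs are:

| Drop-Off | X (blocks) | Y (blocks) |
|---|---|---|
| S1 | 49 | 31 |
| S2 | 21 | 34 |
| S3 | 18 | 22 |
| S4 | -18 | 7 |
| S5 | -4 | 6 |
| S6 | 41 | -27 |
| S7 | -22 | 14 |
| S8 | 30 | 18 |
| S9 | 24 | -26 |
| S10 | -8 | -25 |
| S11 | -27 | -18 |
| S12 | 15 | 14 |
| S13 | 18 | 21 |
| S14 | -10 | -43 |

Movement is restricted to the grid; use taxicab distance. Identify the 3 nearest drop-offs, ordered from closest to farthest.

S4, S5, S7

Distances from (-12, 10):
S1: |61| + |21| = 61 + 21 = 82 blocks
S2: |33| + |24| = 33 + 24 = 57 blocks
S3: |30| + |12| = 30 + 12 = 42 blocks
S4: |-6| + |-3| = 6 + 3 = 9 blocks
S5: |8| + |-4| = 8 + 4 = 12 blocks
S6: |53| + |-37| = 53 + 37 = 90 blocks
S7: |-10| + |4| = 10 + 4 = 14 blocks
S8: |42| + |8| = 42 + 8 = 50 blocks
S9: |36| + |-36| = 36 + 36 = 72 blocks
S10: |4| + |-35| = 4 + 35 = 39 blocks
S11: |-15| + |-28| = 15 + 28 = 43 blocks
S12: |27| + |4| = 27 + 4 = 31 blocks
S13: |30| + |11| = 30 + 11 = 41 blocks
S14: |2| + |-53| = 2 + 53 = 55 blocks
Sorted: S4 (9 blocks) < S5 (12 blocks) < S7 (14 blocks) < S12 (31 blocks) < S10 (39 blocks) < …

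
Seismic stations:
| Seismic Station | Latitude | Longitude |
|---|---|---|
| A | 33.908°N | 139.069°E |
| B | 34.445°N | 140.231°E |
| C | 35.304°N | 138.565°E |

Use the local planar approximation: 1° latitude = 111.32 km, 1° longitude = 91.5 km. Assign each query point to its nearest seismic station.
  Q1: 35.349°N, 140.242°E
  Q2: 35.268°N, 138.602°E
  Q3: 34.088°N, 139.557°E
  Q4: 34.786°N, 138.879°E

Q1→B; Q2→C; Q3→A; Q4→C

Q1 at 35.349°N, 140.242°E:
  A: √((-1.441·111.32)² + (-1.173·91.5)²) = √(25732.04824 + 11519.62157) = 193.007 km
  B: √((-0.904·111.32)² + (-0.011·91.5)²) = √(10127.05704 + 1.01304) = 100.638 km
  C: √((-0.045·111.32)² + (-1.677·91.5)²) = √(25.09409 + 23545.52147) = 153.527 km
  → nearest: B (100.638 km)
Q2 at 35.268°N, 138.602°E:
  A: √((-1.360·111.32)² + (0.467·91.5)²) = √(22920.50658 + 1825.89563) = 157.310 km
  B: √((-0.823·111.32)² + (1.629·91.5)²) = √(8393.55742 + 22216.94586) = 174.959 km
  C: √((0.036·111.32)² + (-0.037·91.5)²) = √(16.06022 + 11.46161) = 5.246 km
  → nearest: C (5.246 km)
Q3 at 34.088°N, 139.557°E:
  A: √((-0.180·111.32)² + (-0.488·91.5)²) = √(401.50541 + 1993.80110) = 48.942 km
  B: √((0.357·111.32)² + (0.674·91.5)²) = √(1579.36616 + 3803.31224) = 73.367 km
  C: √((1.216·111.32)² + (-0.992·91.5)²) = √(18323.71571 + 8238.82982) = 162.980 km
  → nearest: A (48.942 km)
Q4 at 34.786°N, 138.879°E:
  A: √((-0.878·111.32)² + (0.190·91.5)²) = √(9552.90430 + 302.23822) = 99.273 km
  B: √((-0.341·111.32)² + (1.352·91.5)²) = √(1440.97071 + 15303.66926) = 129.401 km
  C: √((0.518·111.32)² + (-0.314·91.5)²) = √(3325.10922 + 825.47036) = 64.425 km
  → nearest: C (64.425 km)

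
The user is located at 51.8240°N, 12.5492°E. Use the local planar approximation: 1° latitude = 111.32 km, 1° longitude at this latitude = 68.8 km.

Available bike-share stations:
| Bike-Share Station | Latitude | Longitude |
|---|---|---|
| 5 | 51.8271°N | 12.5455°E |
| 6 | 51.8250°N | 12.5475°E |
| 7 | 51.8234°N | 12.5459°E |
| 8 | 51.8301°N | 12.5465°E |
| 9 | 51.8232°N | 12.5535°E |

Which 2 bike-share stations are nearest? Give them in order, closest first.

Distances from 51.8240°N, 12.5492°E:
5: 0.4288 km
6: 0.1615 km
7: 0.2367 km
8: 0.7040 km
9: 0.3090 km
Sorted: 6 (0.1615 km) < 7 (0.2367 km) < 9 (0.3090 km) < 5 (0.4288 km) < …

6, 7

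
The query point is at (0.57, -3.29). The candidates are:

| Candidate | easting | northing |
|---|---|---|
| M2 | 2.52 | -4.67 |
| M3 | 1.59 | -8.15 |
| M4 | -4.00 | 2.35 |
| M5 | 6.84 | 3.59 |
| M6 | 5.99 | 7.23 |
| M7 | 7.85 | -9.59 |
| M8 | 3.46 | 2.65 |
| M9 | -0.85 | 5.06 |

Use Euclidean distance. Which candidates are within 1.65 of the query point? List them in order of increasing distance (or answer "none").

Distances from (0.57, -3.29):
M2: 2.39
M3: 4.97
M4: 7.26
M5: 9.31
M6: 11.83
M7: 9.63
M8: 6.61
M9: 8.47
Threshold 1.65: none within range.

none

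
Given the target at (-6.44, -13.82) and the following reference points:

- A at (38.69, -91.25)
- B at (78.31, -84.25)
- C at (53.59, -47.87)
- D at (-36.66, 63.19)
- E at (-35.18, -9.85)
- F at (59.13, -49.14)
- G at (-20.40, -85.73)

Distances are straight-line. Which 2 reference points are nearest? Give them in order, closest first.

E, C

Distances from (-6.44, -13.82):
A: √((45.13)² + (-77.43)²) = √(2036.7169 + 5995.4049) = 89.62
B: √((84.75)² + (-70.43)²) = √(7182.5625 + 4960.3849) = 110.20
C: √((60.03)² + (-34.05)²) = √(3603.6009 + 1159.4025) = 69.01
D: √((-30.22)² + (77.01)²) = √(913.2484 + 5930.5401) = 82.73
E: √((-28.74)² + (3.97)²) = √(825.9876 + 15.7609) = 29.01
F: √((65.57)² + (-35.32)²) = √(4299.4249 + 1247.5024) = 74.48
G: √((-13.96)² + (-71.91)²) = √(194.8816 + 5171.0481) = 73.25
Sorted: E (29.01) < C (69.01) < G (73.25) < F (74.48) < …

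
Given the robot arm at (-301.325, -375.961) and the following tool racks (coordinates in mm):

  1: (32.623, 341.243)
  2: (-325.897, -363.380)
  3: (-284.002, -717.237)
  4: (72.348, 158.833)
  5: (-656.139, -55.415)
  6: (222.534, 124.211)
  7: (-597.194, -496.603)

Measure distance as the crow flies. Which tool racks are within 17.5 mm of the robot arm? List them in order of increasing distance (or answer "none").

none

Distances from (-301.325, -375.961):
1: √((333.948)² + (717.204)²) = √(111521.26670 + 514381.57762) = 791.140 mm
2: √((-24.572)² + (12.581)²) = √(603.78318 + 158.28156) = 27.606 mm
3: √((17.323)² + (-341.276)²) = √(300.08633 + 116469.30818) = 341.715 mm
4: √((373.673)² + (534.794)²) = √(139631.51093 + 286004.62244) = 652.408 mm
5: √((-354.814)² + (320.546)²) = √(125892.97460 + 102749.73812) = 478.166 mm
6: √((523.859)² + (500.172)²) = √(274428.25188 + 250172.02958) = 724.293 mm
7: √((-295.869)² + (-120.642)²) = √(87538.46516 + 14554.49216) = 319.520 mm
Threshold 17.5 mm: none within range.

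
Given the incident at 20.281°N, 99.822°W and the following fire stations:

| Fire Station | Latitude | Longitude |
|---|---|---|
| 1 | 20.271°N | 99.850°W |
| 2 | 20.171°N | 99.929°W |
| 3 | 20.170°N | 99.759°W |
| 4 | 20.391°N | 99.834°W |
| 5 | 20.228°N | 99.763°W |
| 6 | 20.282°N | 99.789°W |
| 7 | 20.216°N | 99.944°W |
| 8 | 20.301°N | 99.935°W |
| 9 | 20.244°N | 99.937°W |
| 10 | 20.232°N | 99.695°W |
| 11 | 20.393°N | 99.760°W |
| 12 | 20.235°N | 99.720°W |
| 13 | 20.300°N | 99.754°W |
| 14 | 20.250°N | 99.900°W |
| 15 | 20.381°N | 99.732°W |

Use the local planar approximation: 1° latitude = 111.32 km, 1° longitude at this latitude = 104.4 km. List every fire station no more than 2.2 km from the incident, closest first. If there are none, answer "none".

Distances from 20.281°N, 99.822°W:
1: 3.128 km
2: 16.575 km
3: 13.998 km
4: 12.309 km
5: 8.529 km
6: 3.447 km
7: 14.649 km
8: 12.005 km
9: 12.693 km
10: 14.337 km
11: 14.048 km
12: 11.816 km
13: 7.408 km
14: 8.844 km
15: 14.567 km
Threshold 2.2 km: none within range.

none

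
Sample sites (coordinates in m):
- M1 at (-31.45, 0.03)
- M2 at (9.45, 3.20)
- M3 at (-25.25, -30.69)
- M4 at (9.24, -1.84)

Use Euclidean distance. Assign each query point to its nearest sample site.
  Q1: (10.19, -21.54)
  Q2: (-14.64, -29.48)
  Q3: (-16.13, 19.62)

Q1→M4; Q2→M3; Q3→M1

Q1 at (10.19, -21.54):
  M1: √((-41.64)² + (21.57)²) = √(1733.8896 + 465.2649) = 46.90 m
  M2: √((-0.74)² + (24.74)²) = √(0.5476 + 612.0676) = 24.75 m
  M3: √((-35.44)² + (-9.15)²) = √(1255.9936 + 83.7225) = 36.60 m
  M4: √((-0.95)² + (19.70)²) = √(0.9025 + 388.0900) = 19.72 m
  → nearest: M4 (19.72 m)
Q2 at (-14.64, -29.48):
  M1: √((-16.81)² + (29.51)²) = √(282.5761 + 870.8401) = 33.96 m
  M2: √((24.09)² + (32.68)²) = √(580.3281 + 1067.9824) = 40.60 m
  M3: √((-10.61)² + (-1.21)²) = √(112.5721 + 1.4641) = 10.68 m
  M4: √((23.88)² + (27.64)²) = √(570.2544 + 763.9696) = 36.53 m
  → nearest: M3 (10.68 m)
Q3 at (-16.13, 19.62):
  M1: √((-15.32)² + (-19.59)²) = √(234.7024 + 383.7681) = 24.87 m
  M2: √((25.58)² + (-16.42)²) = √(654.3364 + 269.6164) = 30.40 m
  M3: √((-9.12)² + (-50.31)²) = √(83.1744 + 2531.0961) = 51.13 m
  M4: √((25.37)² + (-21.46)²) = √(643.6369 + 460.5316) = 33.23 m
  → nearest: M1 (24.87 m)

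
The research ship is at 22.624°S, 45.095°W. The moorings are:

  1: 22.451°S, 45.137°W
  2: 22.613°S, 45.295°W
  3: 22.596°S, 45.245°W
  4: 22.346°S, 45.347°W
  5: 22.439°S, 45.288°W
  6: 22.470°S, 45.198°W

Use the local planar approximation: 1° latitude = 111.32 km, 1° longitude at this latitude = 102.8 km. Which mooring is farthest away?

Distances from 22.624°S, 45.095°W:
1: 19.736 km
2: 20.596 km
3: 15.732 km
4: 40.359 km
5: 28.597 km
6: 20.150 km
Maximum: 4 at 40.359 km.

4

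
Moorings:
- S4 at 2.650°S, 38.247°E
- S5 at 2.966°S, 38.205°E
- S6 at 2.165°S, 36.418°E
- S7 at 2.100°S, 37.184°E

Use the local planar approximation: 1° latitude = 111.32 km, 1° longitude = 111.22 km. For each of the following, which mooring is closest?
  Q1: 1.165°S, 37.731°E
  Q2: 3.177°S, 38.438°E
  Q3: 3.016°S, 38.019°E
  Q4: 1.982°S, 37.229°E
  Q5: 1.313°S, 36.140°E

Q1 at 1.165°S, 37.731°E:
  S4: √((-1.485·111.32)² + (0.516·111.22)²) = √(27327.46222 + 3293.55701) = 174.989 km
  S5: √((-1.801·111.32)² + (0.474·111.22)²) = √(40195.16548 + 2779.21705) = 207.303 km
  S6: √((-1.000·111.32)² + (-1.313·111.22)²) = √(12392.14240 + 21325.30414) = 183.623 km
  S7: √((-0.935·111.32)² + (-0.547·111.22)²) = √(10833.52069 + 3701.18194) = 120.560 km
  → nearest: S7 (120.560 km)
Q2 at 3.177°S, 38.438°E:
  S4: √((0.527·111.32)² + (-0.191·111.22)²) = √(3441.65732 + 451.26590) = 62.393 km
  S5: √((0.211·111.32)² + (-0.233·111.22)²) = √(551.71057 + 671.54887) = 34.975 km
  S6: √((1.012·111.32)² + (-2.020·111.22)²) = √(12691.33829 + 50474.09263) = 251.327 km
  S7: √((1.077·111.32)² + (-1.254·111.22)²) = √(14374.00534 + 19451.84743) = 183.918 km
  → nearest: S5 (34.975 km)
Q3 at 3.016°S, 38.019°E:
  S4: √((0.366·111.32)² + (0.228·111.22)²) = √(1660.00183 + 643.03628) = 47.990 km
  S5: √((0.050·111.32)² + (0.186·111.22)²) = √(30.98036 + 427.94866) = 21.423 km
  S6: √((0.851·111.32)² + (-1.601·111.22)²) = √(8974.40192 + 31706.51032) = 201.695 km
  S7: √((0.916·111.32)² + (-0.835·111.22)²) = √(10397.70143 + 8624.59544) = 137.921 km
  → nearest: S5 (21.423 km)
Q4 at 1.982°S, 37.229°E:
  S4: √((-0.668·111.32)² + (1.018·111.22)²) = √(5529.67135 + 12819.21223) = 135.458 km
  S5: √((-0.984·111.32)² + (0.976·111.22)²) = √(11998.76623 + 11783.25881) = 154.214 km
  S6: √((-0.183·111.32)² + (-0.811·111.22)²) = √(415.00046 + 8135.93537) = 92.471 km
  S7: √((-0.118·111.32)² + (-0.045·111.22)²) = √(172.54819 + 25.04902) = 14.057 km
  → nearest: S7 (14.057 km)
Q5 at 1.313°S, 36.140°E:
  S4: √((-1.337·111.32)² + (2.107·111.22)²) = √(22151.80960 + 54915.48869) = 277.610 km
  S5: √((-1.653·111.32)² + (2.065·111.22)²) = √(33860.40142 + 52747.98736) = 294.293 km
  S6: √((-0.852·111.32)² + (0.278·111.22)²) = √(8995.50574 + 955.99446) = 99.757 km
  S7: √((-0.787·111.32)² + (1.044·111.22)²) = √(7675.30885 + 13482.38668) = 145.457 km
  → nearest: S6 (99.757 km)

Q1→S7; Q2→S5; Q3→S5; Q4→S7; Q5→S6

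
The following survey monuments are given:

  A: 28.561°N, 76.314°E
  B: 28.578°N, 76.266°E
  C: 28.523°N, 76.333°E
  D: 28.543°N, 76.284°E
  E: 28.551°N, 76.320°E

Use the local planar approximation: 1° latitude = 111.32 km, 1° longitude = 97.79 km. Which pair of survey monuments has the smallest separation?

Pairwise distances:
A–E: √((-0.010·111.32)² + (0.006·97.79)²) = √(1.23921 + 0.34426) = 1.258 km
C–E: √((0.028·111.32)² + (-0.013·97.79)²) = √(9.71544 + 1.61613) = 3.366 km
A–D: √((-0.018·111.32)² + (-0.030·97.79)²) = √(4.01505 + 8.60660) = 3.553 km
D–E: √((0.008·111.32)² + (0.036·97.79)²) = √(0.79310 + 12.39350) = 3.631 km
B–D: √((-0.035·111.32)² + (0.018·97.79)²) = √(15.18037 + 3.09837) = 4.275 km
A–C: √((-0.038·111.32)² + (0.019·97.79)²) = √(17.89425 + 3.45220) = 4.620 km
A–B: √((0.017·111.32)² + (-0.048·97.79)²) = √(3.58133 + 22.03288) = 5.061 km
C–D: √((0.020·111.32)² + (-0.049·97.79)²) = √(4.95686 + 22.96048) = 5.284 km
B–E: √((-0.027·111.32)² + (0.054·97.79)²) = √(9.03387 + 27.88537) = 6.076 km
B–C: √((-0.055·111.32)² + (0.067·97.79)²) = √(37.48623 + 42.92779) = 8.967 km
Closest pair: A–E at 1.258 km.

A and E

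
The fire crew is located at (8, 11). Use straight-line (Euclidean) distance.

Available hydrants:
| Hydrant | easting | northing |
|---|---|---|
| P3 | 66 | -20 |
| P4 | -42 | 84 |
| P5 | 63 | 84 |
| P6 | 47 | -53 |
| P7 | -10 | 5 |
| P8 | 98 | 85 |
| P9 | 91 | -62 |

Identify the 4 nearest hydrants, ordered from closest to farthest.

Distances from (8, 11):
P3: √((58)² + (-31)²) = √(3364.000 + 961.000) = 65.8
P4: √((-50)² + (73)²) = √(2500.000 + 5329.000) = 88.5
P5: √((55)² + (73)²) = √(3025.000 + 5329.000) = 91.4
P6: √((39)² + (-64)²) = √(1521.000 + 4096.000) = 74.9
P7: √((-18)² + (-6)²) = √(324.000 + 36.000) = 19.0
P8: √((90)² + (74)²) = √(8100.000 + 5476.000) = 116.5
P9: √((83)² + (-73)²) = √(6889.000 + 5329.000) = 110.5
Sorted: P7 (19.0) < P3 (65.8) < P6 (74.9) < P4 (88.5) < P5 (91.4) < P9 (110.5) < …

P7, P3, P6, P4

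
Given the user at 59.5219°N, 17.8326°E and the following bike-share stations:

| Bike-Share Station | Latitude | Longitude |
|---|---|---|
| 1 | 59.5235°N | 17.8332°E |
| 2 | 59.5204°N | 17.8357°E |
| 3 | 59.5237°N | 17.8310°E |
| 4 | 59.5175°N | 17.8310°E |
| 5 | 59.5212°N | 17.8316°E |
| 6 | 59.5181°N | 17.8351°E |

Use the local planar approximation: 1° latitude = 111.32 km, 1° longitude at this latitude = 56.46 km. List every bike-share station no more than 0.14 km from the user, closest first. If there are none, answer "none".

Distances from 59.5219°N, 17.8326°E:
1: √((0.0016·111.32)² + (0.0006·56.46)²) = √(0.031724 + 0.001148) = 0.1813 km
2: √((-0.0015·111.32)² + (0.0031·56.46)²) = √(0.027882 + 0.030634) = 0.2419 km
3: √((0.0018·111.32)² + (-0.0016·56.46)²) = √(0.040151 + 0.008161) = 0.2198 km
4: √((-0.0044·111.32)² + (-0.0016·56.46)²) = √(0.239912 + 0.008161) = 0.4981 km
5: √((-0.0007·111.32)² + (-0.0010·56.46)²) = √(0.006072 + 0.003188) = 0.0962 km
6: √((-0.0038·111.32)² + (0.0025·56.46)²) = √(0.178943 + 0.019923) = 0.4459 km
Threshold 0.14 km: 5 (0.0962 km) is within range.

5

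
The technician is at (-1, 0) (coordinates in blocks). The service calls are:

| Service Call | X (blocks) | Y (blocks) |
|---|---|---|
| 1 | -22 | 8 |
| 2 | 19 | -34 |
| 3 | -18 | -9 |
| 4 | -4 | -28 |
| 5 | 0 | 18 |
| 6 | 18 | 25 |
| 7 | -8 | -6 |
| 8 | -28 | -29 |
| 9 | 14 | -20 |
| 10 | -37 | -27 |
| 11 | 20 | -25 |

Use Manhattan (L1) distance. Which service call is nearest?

7

Distances from (-1, 0):
1: 29 blocks
2: 54 blocks
3: 26 blocks
4: 31 blocks
5: 19 blocks
6: 44 blocks
7: 13 blocks
8: 56 blocks
9: 35 blocks
10: 63 blocks
11: 46 blocks
Minimum: 7 at 13 blocks.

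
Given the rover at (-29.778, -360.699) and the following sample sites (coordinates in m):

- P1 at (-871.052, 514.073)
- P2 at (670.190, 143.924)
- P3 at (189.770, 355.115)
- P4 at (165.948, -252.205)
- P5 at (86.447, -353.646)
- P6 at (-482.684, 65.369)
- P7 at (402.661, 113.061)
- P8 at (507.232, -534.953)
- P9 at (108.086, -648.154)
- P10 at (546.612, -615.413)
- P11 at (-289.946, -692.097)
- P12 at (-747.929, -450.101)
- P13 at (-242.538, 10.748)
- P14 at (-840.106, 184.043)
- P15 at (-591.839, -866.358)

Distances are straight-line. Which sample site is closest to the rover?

Distances from (-29.778, -360.699):
P1: √((-841.274)² + (874.772)²) = √(707741.94308 + 765226.05198) = 1213.659 m
P2: √((699.968)² + (504.623)²) = √(489955.20102 + 254644.37213) = 862.902 m
P3: √((219.548)² + (715.814)²) = √(48201.32430 + 512389.68260) = 748.726 m
P4: √((195.726)² + (108.494)²) = √(38308.66708 + 11770.94804) = 223.785 m
P5: √((116.225)² + (7.053)²) = √(13508.25062 + 49.74481) = 116.439 m
P6: √((-452.906)² + (426.068)²) = √(205123.84484 + 181533.94062) = 621.818 m
P7: √((432.439)² + (473.760)²) = √(187003.48872 + 224448.53760) = 641.445 m
P8: √((537.010)² + (-174.254)²) = √(288379.74010 + 30364.45652) = 564.574 m
P9: √((137.864)² + (-287.455)²) = √(19006.48250 + 82630.37702) = 318.805 m
P10: √((576.390)² + (-254.714)²) = √(332225.43210 + 64879.22180) = 630.162 m
P11: √((-260.168)² + (-331.398)²) = √(67687.38822 + 109824.63440) = 421.322 m
P12: √((-718.151)² + (-89.402)²) = √(515740.85880 + 7992.71760) = 723.694 m
P13: √((-212.760)² + (371.447)²) = √(45266.81760 + 137972.87381) = 428.065 m
P14: √((-810.328)² + (544.742)²) = √(656631.46758 + 296743.84656) = 976.409 m
P15: √((-562.061)² + (-505.659)²) = √(315912.56772 + 255691.02428) = 756.045 m
Minimum: P5 at 116.439 m.

P5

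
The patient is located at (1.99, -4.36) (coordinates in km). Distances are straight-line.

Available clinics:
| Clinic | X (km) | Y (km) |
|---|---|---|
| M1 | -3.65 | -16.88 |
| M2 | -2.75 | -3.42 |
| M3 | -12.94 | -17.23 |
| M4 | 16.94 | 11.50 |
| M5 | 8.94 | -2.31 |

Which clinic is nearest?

M2

Distances from (1.99, -4.36):
M1: 13.73 km
M2: 4.83 km
M3: 19.71 km
M4: 21.80 km
M5: 7.25 km
Minimum: M2 at 4.83 km.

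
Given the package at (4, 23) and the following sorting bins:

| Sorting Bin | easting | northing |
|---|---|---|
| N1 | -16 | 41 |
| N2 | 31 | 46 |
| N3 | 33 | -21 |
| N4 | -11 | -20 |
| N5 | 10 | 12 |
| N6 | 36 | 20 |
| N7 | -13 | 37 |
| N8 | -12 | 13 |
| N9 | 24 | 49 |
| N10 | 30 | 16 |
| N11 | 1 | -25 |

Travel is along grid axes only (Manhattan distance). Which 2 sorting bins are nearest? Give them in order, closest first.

N5, N8

Distances from (4, 23):
N1: |-20| + |18| = 20 + 18 = 38
N2: |27| + |23| = 27 + 23 = 50
N3: |29| + |-44| = 29 + 44 = 73
N4: |-15| + |-43| = 15 + 43 = 58
N5: |6| + |-11| = 6 + 11 = 17
N6: |32| + |-3| = 32 + 3 = 35
N7: |-17| + |14| = 17 + 14 = 31
N8: |-16| + |-10| = 16 + 10 = 26
N9: |20| + |26| = 20 + 26 = 46
N10: |26| + |-7| = 26 + 7 = 33
N11: |-3| + |-48| = 3 + 48 = 51
Sorted: N5 (17) < N8 (26) < N7 (31) < N10 (33) < …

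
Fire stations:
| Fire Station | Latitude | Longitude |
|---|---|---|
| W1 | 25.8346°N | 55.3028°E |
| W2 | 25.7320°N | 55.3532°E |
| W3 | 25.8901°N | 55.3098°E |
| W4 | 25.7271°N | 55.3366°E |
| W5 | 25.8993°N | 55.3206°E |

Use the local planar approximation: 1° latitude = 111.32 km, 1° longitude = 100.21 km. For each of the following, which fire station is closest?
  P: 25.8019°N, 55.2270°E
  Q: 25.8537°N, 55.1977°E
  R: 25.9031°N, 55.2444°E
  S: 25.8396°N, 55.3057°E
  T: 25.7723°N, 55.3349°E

P→W1; Q→W1; R→W3; S→W1; T→W2

P at 25.8019°N, 55.2270°E:
  W1: 8.4231 km
  W2: 14.8486 km
  W3: 12.8549 km
  W4: 13.7826 km
  W5: 14.3366 km
  → nearest: W1 (8.4231 km)
Q at 25.8537°N, 55.1977°E:
  W1: 10.7445 km
  W2: 20.6484 km
  W3: 11.9420 km
  W4: 19.8081 km
  W5: 13.3209 km
  → nearest: W1 (10.7445 km)
R at 25.9031°N, 55.2444°E:
  W1: 9.6123 km
  W2: 21.9466 km
  W3: 6.7116 km
  W4: 21.6616 km
  W5: 7.6477 km
  → nearest: W3 (6.7116 km)
S at 25.8396°N, 55.3057°E:
  W1: 0.6279 km
  W2: 12.8892 km
  W3: 5.6367 km
  W4: 12.9006 km
  W5: 6.8115 km
  → nearest: W1 (0.6279 km)
T at 25.7723°N, 55.3349°E:
  W1: 7.6449 km
  W2: 4.8465 km
  W3: 13.3525 km
  W4: 5.0345 km
  W5: 14.2101 km
  → nearest: W2 (4.8465 km)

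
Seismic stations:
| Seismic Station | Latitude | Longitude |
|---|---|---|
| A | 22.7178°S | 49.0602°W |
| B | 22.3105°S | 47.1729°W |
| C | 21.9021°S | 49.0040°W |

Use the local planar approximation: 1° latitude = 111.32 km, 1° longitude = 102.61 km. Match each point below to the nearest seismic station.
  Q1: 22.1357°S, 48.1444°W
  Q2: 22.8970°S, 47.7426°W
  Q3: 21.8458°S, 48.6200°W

Q1→C; Q2→B; Q3→C

Q1 at 22.1357°S, 48.1444°W:
  A: √((-0.5821·111.32)² + (-0.9158·102.61)²) = √(4198.958612 + 8830.405630) = 114.1462 km
  B: √((-0.1748·111.32)² + (0.9715·102.61)²) = √(378.642407 + 9937.221838) = 101.5670 km
  C: √((0.2336·111.32)² + (-0.8596·102.61)²) = √(676.226323 + 7779.867291) = 91.9570 km
  → nearest: C (91.9570 km)
Q2 at 22.8970°S, 47.7426°W:
  A: √((0.1792·111.32)² + (-1.3176·102.61)²) = √(397.944408 + 18278.752296) = 136.6627 km
  B: √((0.5865·111.32)² + (0.5697·102.61)²) = √(4262.677025 + 3417.211145) = 87.6350 km
  C: √((0.9949·111.32)² + (-1.2614·102.61)²) = √(12266.064867 + 16752.708376) = 170.3490 km
  → nearest: B (87.6350 km)
Q3 at 21.8458°S, 48.6200°W:
  A: √((-0.8720·111.32)² + (-0.4402·102.61)²) = √(9422.786807 + 2040.231515) = 107.0655 km
  B: √((-0.4647·111.32)² + (1.4471·102.61)²) = √(2676.034698 + 22048.368678) = 157.2400 km
  C: √((-0.0563·111.32)² + (-0.3840·102.61)²) = √(39.279250 + 1552.536517) = 39.8976 km
  → nearest: C (39.8976 km)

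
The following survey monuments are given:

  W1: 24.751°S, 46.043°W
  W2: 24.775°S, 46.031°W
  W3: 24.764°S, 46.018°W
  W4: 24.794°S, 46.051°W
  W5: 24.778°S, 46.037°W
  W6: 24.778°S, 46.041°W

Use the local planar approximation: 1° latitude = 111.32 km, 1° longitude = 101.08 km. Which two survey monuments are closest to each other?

W5 and W6

Pairwise distances:
W1–W2: 2.934 km
W1–W3: 2.912 km
W1–W4: 4.855 km
W1–W5: 3.066 km
W1–W6: 3.012 km
W2–W3: 1.796 km
W2–W4: 2.926 km
W2–W5: 0.692 km
W2–W6: 1.065 km
W3–W4: 4.720 km
W3–W5: 2.473 km
W3–W6: 2.799 km
W4–W5: 2.275 km
W4–W6: 2.048 km
W5–W6: 0.404 km
Closest pair: W5–W6 at 0.404 km.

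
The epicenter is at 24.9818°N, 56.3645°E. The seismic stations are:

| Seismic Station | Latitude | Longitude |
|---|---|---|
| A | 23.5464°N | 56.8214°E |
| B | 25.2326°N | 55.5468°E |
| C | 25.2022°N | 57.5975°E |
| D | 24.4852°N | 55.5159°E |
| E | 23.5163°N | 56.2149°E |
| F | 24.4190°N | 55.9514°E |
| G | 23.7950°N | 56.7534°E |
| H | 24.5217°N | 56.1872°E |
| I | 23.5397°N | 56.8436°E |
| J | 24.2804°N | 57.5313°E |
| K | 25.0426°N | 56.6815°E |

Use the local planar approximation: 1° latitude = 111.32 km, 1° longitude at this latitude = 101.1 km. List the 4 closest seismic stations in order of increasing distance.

K, H, F, B

Distances from 24.9818°N, 56.3645°E:
A: √((-1.4354·111.32)² + (0.4569·101.1)²) = √(25532.437596 + 2133.755371) = 166.3316 km
B: √((0.2508·111.32)² + (-0.8177·101.1)²) = √(779.473688 + 6834.241270) = 87.2566 km
C: √((0.2204·111.32)² + (1.2330·101.1)²) = √(601.962692 + 15539.193130) = 127.0478 km
D: √((-0.4966·111.32)² + (-0.8486·101.1)²) = √(3056.045569 + 7360.517779) = 102.0616 km
E: √((-1.4655·111.32)² + (-0.1496·101.1)²) = √(26614.483409 + 228.752315) = 163.8391 km
F: √((-0.5628·111.32)² + (-0.4131·101.1)²) = √(3925.134770 + 1744.265943) = 75.2954 km
G: √((-1.1868·111.32)² + (0.3889·101.1)²) = √(17454.261192 + 1545.888610) = 137.8410 km
H: √((-0.4601·111.32)² + (-0.1773·101.1)²) = √(2623.317533 + 321.306701) = 54.2644 km
I: √((-1.4421·111.32)² + (0.4791·101.1)²) = √(25771.348807 + 2346.143938) = 167.6827 km
J: √((-0.7014·111.32)² + (1.1668·101.1)²) = √(6096.462664 + 13915.382614) = 141.4632 km
K: √((0.0608·111.32)² + (0.3170·101.1)²) = √(45.809289 + 1027.119172) = 32.7556 km
Sorted: K (32.7556 km) < H (54.2644 km) < F (75.2954 km) < B (87.2566 km) < D (102.0616 km) < C (127.0478 km) < …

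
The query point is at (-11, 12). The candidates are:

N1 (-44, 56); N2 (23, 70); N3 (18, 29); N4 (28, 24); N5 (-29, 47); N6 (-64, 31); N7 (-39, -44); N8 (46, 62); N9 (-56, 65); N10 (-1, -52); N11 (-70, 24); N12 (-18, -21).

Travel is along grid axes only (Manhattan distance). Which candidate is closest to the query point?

Distances from (-11, 12):
N1: 77
N2: 92
N3: 46
N4: 51
N5: 53
N6: 72
N7: 84
N8: 107
N9: 98
N10: 74
N11: 71
N12: 40
Minimum: N12 at 40.

N12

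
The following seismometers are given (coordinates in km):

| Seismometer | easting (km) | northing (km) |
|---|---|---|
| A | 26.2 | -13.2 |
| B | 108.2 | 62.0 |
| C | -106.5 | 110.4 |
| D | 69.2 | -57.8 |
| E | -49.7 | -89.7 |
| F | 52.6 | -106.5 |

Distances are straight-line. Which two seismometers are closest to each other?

Pairwise distances:
A–B: 111.3 km
A–C: 181.3 km
A–D: 62.0 km
A–E: 107.8 km
A–F: 97.0 km
B–C: 220.1 km
B–D: 126.0 km
B–E: 219.0 km
B–F: 177.4 km
C–D: 243.2 km
C–E: 208.0 km
C–F: 269.0 km
D–E: 123.1 km
D–F: 51.5 km
E–F: 103.7 km
Closest pair: D–F at 51.5 km.

D and F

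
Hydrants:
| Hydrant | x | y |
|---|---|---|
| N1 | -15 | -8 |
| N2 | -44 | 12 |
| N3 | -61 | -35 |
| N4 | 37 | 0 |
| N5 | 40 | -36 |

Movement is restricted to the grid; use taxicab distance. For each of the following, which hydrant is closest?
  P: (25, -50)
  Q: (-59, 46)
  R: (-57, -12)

P at (25, -50):
  N1: |-40| + |42| = 40 + 42 = 82
  N2: |-69| + |62| = 69 + 62 = 131
  N3: |-86| + |15| = 86 + 15 = 101
  N4: |12| + |50| = 12 + 50 = 62
  N5: |15| + |14| = 15 + 14 = 29
  → nearest: N5 (29)
Q at (-59, 46):
  N1: |44| + |-54| = 44 + 54 = 98
  N2: |15| + |-34| = 15 + 34 = 49
  N3: |-2| + |-81| = 2 + 81 = 83
  N4: |96| + |-46| = 96 + 46 = 142
  N5: |99| + |-82| = 99 + 82 = 181
  → nearest: N2 (49)
R at (-57, -12):
  N1: |42| + |4| = 42 + 4 = 46
  N2: |13| + |24| = 13 + 24 = 37
  N3: |-4| + |-23| = 4 + 23 = 27
  N4: |94| + |12| = 94 + 12 = 106
  N5: |97| + |-24| = 97 + 24 = 121
  → nearest: N3 (27)

P→N5; Q→N2; R→N3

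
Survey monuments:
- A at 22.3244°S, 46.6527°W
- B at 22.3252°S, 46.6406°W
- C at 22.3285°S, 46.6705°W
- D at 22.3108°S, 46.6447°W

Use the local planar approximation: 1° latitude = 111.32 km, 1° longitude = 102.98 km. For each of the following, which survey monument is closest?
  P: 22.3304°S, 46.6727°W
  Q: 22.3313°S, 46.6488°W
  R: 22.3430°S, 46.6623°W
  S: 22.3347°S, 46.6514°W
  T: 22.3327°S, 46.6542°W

P at 22.3304°S, 46.6727°W:
  A: 2.1652 km
  B: 3.3560 km
  C: 0.3099 km
  D: 3.6159 km
  → nearest: C (0.3099 km)
Q at 22.3313°S, 46.6488°W:
  A: 0.8668 km
  B: 1.0836 km
  C: 2.2563 km
  D: 2.3208 km
  → nearest: A (0.8668 km)
R at 22.3430°S, 46.6623°W:
  A: 2.2945 km
  B: 2.9866 km
  C: 1.8217 km
  D: 4.0167 km
  → nearest: C (1.8217 km)
S at 22.3347°S, 46.6514°W:
  A: 1.1544 km
  B: 1.5347 km
  C: 2.0845 km
  D: 2.7486 km
  → nearest: A (1.1544 km)
T at 22.3327°S, 46.6542°W:
  A: 0.9368 km
  B: 1.6305 km
  C: 1.7425 km
  D: 2.6269 km
  → nearest: A (0.9368 km)

P→C; Q→A; R→C; S→A; T→A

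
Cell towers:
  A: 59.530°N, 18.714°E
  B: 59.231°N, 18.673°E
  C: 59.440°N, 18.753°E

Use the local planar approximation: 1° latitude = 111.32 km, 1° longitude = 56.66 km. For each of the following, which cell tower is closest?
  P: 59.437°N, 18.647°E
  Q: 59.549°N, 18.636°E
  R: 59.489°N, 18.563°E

P at 59.437°N, 18.647°E:
  A: √((0.093·111.32)² + (0.067·56.66)²) = √(107.17964 + 14.41129) = 11.027 km
  B: √((-0.206·111.32)² + (0.026·56.66)²) = √(525.87295 + 2.17020) = 22.979 km
  C: √((0.003·111.32)² + (0.106·56.66)²) = √(0.11153 + 36.07156) = 6.015 km
  → nearest: C (6.015 km)
Q at 59.549°N, 18.636°E:
  A: √((-0.019·111.32)² + (0.078·56.66)²) = √(4.47356 + 19.53180) = 4.900 km
  B: √((-0.318·111.32)² + (0.037·56.66)²) = √(1253.14301 + 4.39498) = 35.462 km
  C: √((-0.109·111.32)² + (0.117·56.66)²) = √(147.23104 + 43.94656) = 13.827 km
  → nearest: A (4.900 km)
R at 59.489°N, 18.563°E:
  A: √((0.041·111.32)² + (0.151·56.66)²) = √(20.83119 + 73.19932) = 9.697 km
  B: √((-0.258·111.32)² + (0.110·56.66)²) = √(824.87057 + 38.84530) = 29.389 km
  C: √((-0.049·111.32)² + (0.190·56.66)²) = √(29.75353 + 115.89384) = 12.068 km
  → nearest: A (9.697 km)

P→C; Q→A; R→A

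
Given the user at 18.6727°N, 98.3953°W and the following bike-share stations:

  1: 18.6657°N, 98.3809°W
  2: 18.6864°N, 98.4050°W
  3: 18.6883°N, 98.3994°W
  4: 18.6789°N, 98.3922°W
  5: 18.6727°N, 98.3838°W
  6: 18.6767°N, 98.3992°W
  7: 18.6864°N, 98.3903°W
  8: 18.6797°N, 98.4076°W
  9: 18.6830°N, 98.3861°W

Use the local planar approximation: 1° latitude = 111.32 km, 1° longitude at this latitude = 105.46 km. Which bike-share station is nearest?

6

Distances from 18.6727°N, 98.3953°W:
1: √((-0.0070·111.32)² + (0.0144·105.46)²) = √(0.607215 + 2.306219) = 1.7069 km
2: √((0.0137·111.32)² + (-0.0097·105.46)²) = √(2.325881 + 1.046451) = 1.8364 km
3: √((0.0156·111.32)² + (-0.0041·105.46)²) = √(3.015752 + 0.186958) = 1.7896 km
4: √((0.0062·111.32)² + (0.0031·105.46)²) = √(0.476354 + 0.106881) = 0.7637 km
5: √((0.0000·111.32)² + (0.0115·105.46)²) = √(0.000000 + 1.470860) = 1.2128 km
6: √((0.0040·111.32)² + (-0.0039·105.46)²) = √(0.198274 + 0.169163) = 0.6062 km
7: √((0.0137·111.32)² + (0.0050·105.46)²) = √(2.325881 + 0.278045) = 1.6137 km
8: √((0.0070·111.32)² + (-0.0123·105.46)²) = √(0.607215 + 1.682619) = 1.5132 km
9: √((0.0103·111.32)² + (0.0092·105.46)²) = √(1.314682 + 0.941350) = 1.5020 km
Minimum: 6 at 0.6062 km.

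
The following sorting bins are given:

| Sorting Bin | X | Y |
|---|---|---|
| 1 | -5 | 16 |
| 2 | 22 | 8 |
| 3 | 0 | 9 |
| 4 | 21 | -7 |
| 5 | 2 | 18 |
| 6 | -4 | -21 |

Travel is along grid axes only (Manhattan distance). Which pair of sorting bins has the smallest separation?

1 and 5

Pairwise distances:
1–2: |27| + |-8| = 27 + 8 = 35
1–3: |5| + |-7| = 5 + 7 = 12
1–4: |26| + |-23| = 26 + 23 = 49
1–5: |7| + |2| = 7 + 2 = 9
1–6: |1| + |-37| = 1 + 37 = 38
2–3: |-22| + |1| = 22 + 1 = 23
2–4: |-1| + |-15| = 1 + 15 = 16
2–5: |-20| + |10| = 20 + 10 = 30
2–6: |-26| + |-29| = 26 + 29 = 55
3–4: |21| + |-16| = 21 + 16 = 37
3–5: |2| + |9| = 2 + 9 = 11
3–6: |-4| + |-30| = 4 + 30 = 34
4–5: |-19| + |25| = 19 + 25 = 44
4–6: |-25| + |-14| = 25 + 14 = 39
5–6: |-6| + |-39| = 6 + 39 = 45
Closest pair: 1–5 at 9.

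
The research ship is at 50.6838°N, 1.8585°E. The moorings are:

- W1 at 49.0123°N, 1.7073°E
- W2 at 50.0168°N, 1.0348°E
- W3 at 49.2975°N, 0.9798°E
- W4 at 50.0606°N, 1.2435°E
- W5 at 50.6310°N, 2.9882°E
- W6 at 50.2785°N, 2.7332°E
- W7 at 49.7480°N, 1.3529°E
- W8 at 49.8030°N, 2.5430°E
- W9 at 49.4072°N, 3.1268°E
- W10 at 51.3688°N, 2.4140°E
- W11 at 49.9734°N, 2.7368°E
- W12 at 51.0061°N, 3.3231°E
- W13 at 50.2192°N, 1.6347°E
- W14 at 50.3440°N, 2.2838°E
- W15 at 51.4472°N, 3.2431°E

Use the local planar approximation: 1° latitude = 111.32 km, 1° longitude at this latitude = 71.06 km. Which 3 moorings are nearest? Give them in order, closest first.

W14, W13, W6

Distances from 50.6838°N, 1.8585°E:
W1: √((-1.6715·111.32)² + (-0.1512·71.06)²) = √(34622.558455 + 115.439381) = 186.3813 km
W2: √((-0.6670·111.32)² + (-0.8237·71.06)²) = √(5513.127840 + 3426.009306) = 94.5470 km
W3: √((-1.3863·111.32)² + (-0.8787·71.06)²) = √(23815.562403 + 3898.806300) = 166.4763 km
W4: √((-0.6232·111.32)² + (-0.6150·71.06)²) = √(4812.838455 + 1909.856064) = 81.9920 km
W5: √((-0.0528·111.32)² + (1.1297·71.06)²) = √(34.547310 + 6444.313562) = 80.4914 km
W6: √((-0.4053·111.32)² + (0.8747·71.06)²) = √(2035.633563 + 3863.390961) = 76.8051 km
W7: √((-0.9358·111.32)² + (-0.5056·71.06)²) = √(10852.067266 + 1290.816585) = 110.1948 km
W8: √((-0.8808·111.32)² + (0.6845·71.06)²) = √(9613.931142 + 2365.905050) = 109.4524 km
W9: √((-1.2766·111.32)² + (1.2683·71.06)²) = √(20195.568154 + 8122.587365) = 168.2800 km
W10: √((0.6850·111.32)² + (0.5555·71.06)²) = √(5814.703018 + 1558.183255) = 85.8655 km
W11: √((-0.7104·111.32)² + (0.8783·71.06)²) = √(6253.919703 + 3895.257494) = 100.7431 km
W12: √((0.3223·111.32)² + (1.4646·71.06)²) = √(1287.262170 + 10831.496555) = 110.0852 km
W13: √((-0.4646·111.32)² + (-0.2238·71.06)²) = √(2674.883096 + 252.912661) = 54.1091 km
W14: √((-0.3398·111.32)² + (0.4253·71.06)²) = √(1430.846826 + 913.358283) = 48.4170 km
W15: √((0.7634·111.32)² + (1.3846·71.06)²) = √(7221.887295 + 9680.528343) = 130.0093 km
Sorted: W14 (48.4170 km) < W13 (54.1091 km) < W6 (76.8051 km) < W5 (80.4914 km) < W4 (81.9920 km) < …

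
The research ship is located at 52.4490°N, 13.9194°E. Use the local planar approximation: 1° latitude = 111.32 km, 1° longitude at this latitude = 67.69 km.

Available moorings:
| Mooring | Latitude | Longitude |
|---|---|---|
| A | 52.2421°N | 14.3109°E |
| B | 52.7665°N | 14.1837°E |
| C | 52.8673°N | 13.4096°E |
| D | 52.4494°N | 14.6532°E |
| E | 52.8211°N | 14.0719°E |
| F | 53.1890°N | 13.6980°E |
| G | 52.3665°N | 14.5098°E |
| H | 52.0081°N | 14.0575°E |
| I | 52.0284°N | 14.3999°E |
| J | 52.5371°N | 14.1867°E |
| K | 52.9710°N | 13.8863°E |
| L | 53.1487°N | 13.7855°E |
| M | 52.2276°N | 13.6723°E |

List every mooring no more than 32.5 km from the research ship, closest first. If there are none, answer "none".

J, M

Distances from 52.4490°N, 13.9194°E:
A: √((-0.2069·111.32)² + (0.3915·67.69)²) = √(530.477999 + 702.283655) = 35.1107 km
B: √((0.3175·111.32)² + (0.2643·67.69)²) = √(1249.205405 + 320.068809) = 39.6141 km
C: √((0.4183·111.32)² + (-0.5098·67.69)²) = √(2168.313753 + 1190.827048) = 57.9581 km
D: √((0.0004·111.32)² + (0.7338·67.69)²) = √(0.001983 + 2467.200492) = 49.6709 km
E: √((0.3721·111.32)² + (0.1525·67.69)²) = √(1715.796333 + 106.558651) = 42.6890 km
F: √((0.7400·111.32)² + (-0.2214·67.69)²) = √(6785.937178 + 224.597160) = 83.7289 km
G: √((-0.0825·111.32)² + (0.5904·67.69)²) = √(84.344019 + 1597.135363) = 41.0058 km
H: √((-0.4409·111.32)² + (0.1381·67.69)²) = √(2408.943383 + 87.384898) = 49.9633 km
I: √((-0.4206·111.32)² + (0.4805·67.69)²) = √(2192.224020 + 1057.878552) = 57.0097 km
J: √((0.0881·111.32)² + (0.2673·67.69)²) = √(96.182976 + 327.376081) = 20.5806 km
K: √((0.5220·111.32)² + (-0.0331·67.69)²) = √(3376.660530 + 5.020015) = 58.1522 km
L: √((0.6997·111.32)² + (-0.1339·67.69)²) = √(6066.946191 + 82.150495) = 78.4162 km
M: √((-0.2214·111.32)² + (-0.2471·67.69)²) = √(607.437540 + 279.765733) = 29.7860 km
Threshold 32.5 km: J (20.5806 km), M (29.7860 km) are within range.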